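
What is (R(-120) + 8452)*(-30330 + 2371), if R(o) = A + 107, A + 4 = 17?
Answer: -239664548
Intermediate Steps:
A = 13 (A = -4 + 17 = 13)
R(o) = 120 (R(o) = 13 + 107 = 120)
(R(-120) + 8452)*(-30330 + 2371) = (120 + 8452)*(-30330 + 2371) = 8572*(-27959) = -239664548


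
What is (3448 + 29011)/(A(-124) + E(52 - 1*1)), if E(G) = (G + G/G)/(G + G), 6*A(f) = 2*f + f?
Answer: -236487/448 ≈ -527.87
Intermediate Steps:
A(f) = f/2 (A(f) = (2*f + f)/6 = (3*f)/6 = f/2)
E(G) = (1 + G)/(2*G) (E(G) = (G + 1)/((2*G)) = (1 + G)*(1/(2*G)) = (1 + G)/(2*G))
(3448 + 29011)/(A(-124) + E(52 - 1*1)) = (3448 + 29011)/((½)*(-124) + (1 + (52 - 1*1))/(2*(52 - 1*1))) = 32459/(-62 + (1 + (52 - 1))/(2*(52 - 1))) = 32459/(-62 + (½)*(1 + 51)/51) = 32459/(-62 + (½)*(1/51)*52) = 32459/(-62 + 26/51) = 32459/(-3136/51) = 32459*(-51/3136) = -236487/448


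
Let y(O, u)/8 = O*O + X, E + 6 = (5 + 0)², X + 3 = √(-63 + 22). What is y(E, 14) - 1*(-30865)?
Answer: 33729 + 8*I*√41 ≈ 33729.0 + 51.225*I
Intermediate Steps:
X = -3 + I*√41 (X = -3 + √(-63 + 22) = -3 + √(-41) = -3 + I*√41 ≈ -3.0 + 6.4031*I)
E = 19 (E = -6 + (5 + 0)² = -6 + 5² = -6 + 25 = 19)
y(O, u) = -24 + 8*O² + 8*I*√41 (y(O, u) = 8*(O*O + (-3 + I*√41)) = 8*(O² + (-3 + I*√41)) = 8*(-3 + O² + I*√41) = -24 + 8*O² + 8*I*√41)
y(E, 14) - 1*(-30865) = (-24 + 8*19² + 8*I*√41) - 1*(-30865) = (-24 + 8*361 + 8*I*√41) + 30865 = (-24 + 2888 + 8*I*√41) + 30865 = (2864 + 8*I*√41) + 30865 = 33729 + 8*I*√41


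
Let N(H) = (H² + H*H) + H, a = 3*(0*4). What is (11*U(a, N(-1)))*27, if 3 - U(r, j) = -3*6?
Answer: 6237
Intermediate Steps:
a = 0 (a = 3*0 = 0)
N(H) = H + 2*H² (N(H) = (H² + H²) + H = 2*H² + H = H + 2*H²)
U(r, j) = 21 (U(r, j) = 3 - (-3)*6 = 3 - 1*(-18) = 3 + 18 = 21)
(11*U(a, N(-1)))*27 = (11*21)*27 = 231*27 = 6237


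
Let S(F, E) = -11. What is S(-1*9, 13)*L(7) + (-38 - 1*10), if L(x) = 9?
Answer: -147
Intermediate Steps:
S(-1*9, 13)*L(7) + (-38 - 1*10) = -11*9 + (-38 - 1*10) = -99 + (-38 - 10) = -99 - 48 = -147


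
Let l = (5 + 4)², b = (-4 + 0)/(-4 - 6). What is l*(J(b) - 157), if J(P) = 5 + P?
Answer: -61398/5 ≈ -12280.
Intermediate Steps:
b = ⅖ (b = -4/(-10) = -4*(-⅒) = ⅖ ≈ 0.40000)
l = 81 (l = 9² = 81)
l*(J(b) - 157) = 81*((5 + ⅖) - 157) = 81*(27/5 - 157) = 81*(-758/5) = -61398/5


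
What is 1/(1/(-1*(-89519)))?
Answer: 89519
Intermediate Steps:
1/(1/(-1*(-89519))) = 1/(1/89519) = 89519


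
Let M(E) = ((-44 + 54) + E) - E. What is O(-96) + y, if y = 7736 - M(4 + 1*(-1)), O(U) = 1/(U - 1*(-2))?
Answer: 726243/94 ≈ 7726.0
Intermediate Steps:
O(U) = 1/(2 + U) (O(U) = 1/(U + 2) = 1/(2 + U))
M(E) = 10 (M(E) = (10 + E) - E = 10)
y = 7726 (y = 7736 - 1*10 = 7736 - 10 = 7726)
O(-96) + y = 1/(2 - 96) + 7726 = 1/(-94) + 7726 = -1/94 + 7726 = 726243/94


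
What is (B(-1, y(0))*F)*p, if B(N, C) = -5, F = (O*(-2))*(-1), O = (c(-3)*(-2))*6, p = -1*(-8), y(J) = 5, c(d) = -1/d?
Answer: 320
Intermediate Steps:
p = 8
O = -4 (O = (-1/(-3)*(-2))*6 = (-1*(-1/3)*(-2))*6 = ((1/3)*(-2))*6 = -2/3*6 = -4)
F = -8 (F = -4*(-2)*(-1) = 8*(-1) = -8)
(B(-1, y(0))*F)*p = -5*(-8)*8 = 40*8 = 320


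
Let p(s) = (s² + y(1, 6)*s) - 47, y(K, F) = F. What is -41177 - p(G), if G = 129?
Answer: -58545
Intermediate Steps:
p(s) = -47 + s² + 6*s (p(s) = (s² + 6*s) - 47 = -47 + s² + 6*s)
-41177 - p(G) = -41177 - (-47 + 129² + 6*129) = -41177 - (-47 + 16641 + 774) = -41177 - 1*17368 = -41177 - 17368 = -58545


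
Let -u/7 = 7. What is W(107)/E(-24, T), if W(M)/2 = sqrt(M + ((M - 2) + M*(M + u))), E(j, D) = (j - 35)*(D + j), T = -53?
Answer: 2*sqrt(6418)/4543 ≈ 0.035268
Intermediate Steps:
u = -49 (u = -7*7 = -49)
E(j, D) = (-35 + j)*(D + j)
W(M) = 2*sqrt(-2 + 2*M + M*(-49 + M)) (W(M) = 2*sqrt(M + ((M - 2) + M*(M - 49))) = 2*sqrt(M + ((-2 + M) + M*(-49 + M))) = 2*sqrt(M + (-2 + M + M*(-49 + M))) = 2*sqrt(-2 + 2*M + M*(-49 + M)))
W(107)/E(-24, T) = (2*sqrt(-2 + 107**2 - 47*107))/((-24)**2 - 35*(-53) - 35*(-24) - 53*(-24)) = (2*sqrt(-2 + 11449 - 5029))/(576 + 1855 + 840 + 1272) = (2*sqrt(6418))/4543 = (2*sqrt(6418))*(1/4543) = 2*sqrt(6418)/4543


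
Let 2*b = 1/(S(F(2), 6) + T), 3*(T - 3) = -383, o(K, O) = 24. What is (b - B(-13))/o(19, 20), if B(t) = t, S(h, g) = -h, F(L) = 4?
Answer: 10033/18528 ≈ 0.54150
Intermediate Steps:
T = -374/3 (T = 3 + (1/3)*(-383) = 3 - 383/3 = -374/3 ≈ -124.67)
b = -3/772 (b = 1/(2*(-1*4 - 374/3)) = 1/(2*(-4 - 374/3)) = 1/(2*(-386/3)) = (1/2)*(-3/386) = -3/772 ≈ -0.0038860)
(b - B(-13))/o(19, 20) = (-3/772 - 1*(-13))/24 = (-3/772 + 13)*(1/24) = (10033/772)*(1/24) = 10033/18528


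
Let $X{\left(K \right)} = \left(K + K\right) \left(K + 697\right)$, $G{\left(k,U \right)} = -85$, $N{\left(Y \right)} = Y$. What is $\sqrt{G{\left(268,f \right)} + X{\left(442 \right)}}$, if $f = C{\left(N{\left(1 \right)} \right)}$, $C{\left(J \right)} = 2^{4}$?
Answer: $\sqrt{1006791} \approx 1003.4$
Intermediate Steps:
$C{\left(J \right)} = 16$
$f = 16$
$X{\left(K \right)} = 2 K \left(697 + K\right)$
$\sqrt{G{\left(268,f \right)} + X{\left(442 \right)}} = \sqrt{-85 + 2 \cdot 442 \left(697 + 442\right)} = \sqrt{-85 + 2 \cdot 442 \cdot 1139} = \sqrt{-85 + 1006876} = \sqrt{1006791}$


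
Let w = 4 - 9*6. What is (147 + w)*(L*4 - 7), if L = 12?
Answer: 3977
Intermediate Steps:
w = -50 (w = 4 - 54 = -50)
(147 + w)*(L*4 - 7) = (147 - 50)*(12*4 - 7) = 97*(48 - 7) = 97*41 = 3977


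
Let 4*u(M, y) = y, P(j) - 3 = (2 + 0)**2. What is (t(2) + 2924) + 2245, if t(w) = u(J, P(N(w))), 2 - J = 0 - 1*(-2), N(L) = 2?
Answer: 20683/4 ≈ 5170.8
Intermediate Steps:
P(j) = 7 (P(j) = 3 + (2 + 0)**2 = 3 + 2**2 = 3 + 4 = 7)
J = 0 (J = 2 - (0 - 1*(-2)) = 2 - (0 + 2) = 2 - 1*2 = 2 - 2 = 0)
u(M, y) = y/4
t(w) = 7/4 (t(w) = (1/4)*7 = 7/4)
(t(2) + 2924) + 2245 = (7/4 + 2924) + 2245 = 11703/4 + 2245 = 20683/4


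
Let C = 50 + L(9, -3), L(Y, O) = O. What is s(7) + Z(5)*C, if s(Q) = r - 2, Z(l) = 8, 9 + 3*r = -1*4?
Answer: 1109/3 ≈ 369.67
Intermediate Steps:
r = -13/3 (r = -3 + (-1*4)/3 = -3 + (1/3)*(-4) = -3 - 4/3 = -13/3 ≈ -4.3333)
C = 47 (C = 50 - 3 = 47)
s(Q) = -19/3 (s(Q) = -13/3 - 2 = -19/3)
s(7) + Z(5)*C = -19/3 + 8*47 = -19/3 + 376 = 1109/3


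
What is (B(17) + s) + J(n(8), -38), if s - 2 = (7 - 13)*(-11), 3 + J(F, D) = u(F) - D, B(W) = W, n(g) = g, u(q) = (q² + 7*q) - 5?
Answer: 235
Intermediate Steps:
u(q) = -5 + q² + 7*q
J(F, D) = -8 + F² - D + 7*F (J(F, D) = -3 + ((-5 + F² + 7*F) - D) = -3 + (-5 + F² - D + 7*F) = -8 + F² - D + 7*F)
s = 68 (s = 2 + (7 - 13)*(-11) = 2 - 6*(-11) = 2 + 66 = 68)
(B(17) + s) + J(n(8), -38) = (17 + 68) + (-8 + 8² - 1*(-38) + 7*8) = 85 + (-8 + 64 + 38 + 56) = 85 + 150 = 235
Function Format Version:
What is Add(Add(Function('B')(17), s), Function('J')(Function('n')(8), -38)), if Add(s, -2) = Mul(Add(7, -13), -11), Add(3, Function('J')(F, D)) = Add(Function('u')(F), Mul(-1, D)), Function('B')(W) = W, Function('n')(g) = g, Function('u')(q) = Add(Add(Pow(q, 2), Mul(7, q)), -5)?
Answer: 235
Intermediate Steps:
Function('u')(q) = Add(-5, Pow(q, 2), Mul(7, q))
Function('J')(F, D) = Add(-8, Pow(F, 2), Mul(-1, D), Mul(7, F)) (Function('J')(F, D) = Add(-3, Add(Add(-5, Pow(F, 2), Mul(7, F)), Mul(-1, D))) = Add(-3, Add(-5, Pow(F, 2), Mul(-1, D), Mul(7, F))) = Add(-8, Pow(F, 2), Mul(-1, D), Mul(7, F)))
s = 68 (s = Add(2, Mul(Add(7, -13), -11)) = Add(2, Mul(-6, -11)) = Add(2, 66) = 68)
Add(Add(Function('B')(17), s), Function('J')(Function('n')(8), -38)) = Add(Add(17, 68), Add(-8, Pow(8, 2), Mul(-1, -38), Mul(7, 8))) = Add(85, Add(-8, 64, 38, 56)) = Add(85, 150) = 235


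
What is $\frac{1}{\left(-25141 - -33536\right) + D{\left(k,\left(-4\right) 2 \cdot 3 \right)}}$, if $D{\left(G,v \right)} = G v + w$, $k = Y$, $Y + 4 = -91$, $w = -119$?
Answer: $\frac{1}{10556} \approx 9.4733 \cdot 10^{-5}$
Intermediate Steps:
$Y = -95$ ($Y = -4 - 91 = -95$)
$k = -95$
$D{\left(G,v \right)} = -119 + G v$ ($D{\left(G,v \right)} = G v - 119 = -119 + G v$)
$\frac{1}{\left(-25141 - -33536\right) + D{\left(k,\left(-4\right) 2 \cdot 3 \right)}} = \frac{1}{\left(-25141 - -33536\right) - \left(119 + 95 \left(-4\right) 2 \cdot 3\right)} = \frac{1}{\left(-25141 + 33536\right) - \left(119 + 95 \left(\left(-8\right) 3\right)\right)} = \frac{1}{8395 - -2161} = \frac{1}{8395 + \left(-119 + 2280\right)} = \frac{1}{8395 + 2161} = \frac{1}{10556}$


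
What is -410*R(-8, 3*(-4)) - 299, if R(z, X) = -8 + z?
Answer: 6261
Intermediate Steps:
-410*R(-8, 3*(-4)) - 299 = -410*(-8 - 8) - 299 = -410*(-16) - 299 = 6560 - 299 = 6261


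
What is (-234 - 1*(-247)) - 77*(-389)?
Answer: 29966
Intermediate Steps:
(-234 - 1*(-247)) - 77*(-389) = (-234 + 247) + 29953 = 13 + 29953 = 29966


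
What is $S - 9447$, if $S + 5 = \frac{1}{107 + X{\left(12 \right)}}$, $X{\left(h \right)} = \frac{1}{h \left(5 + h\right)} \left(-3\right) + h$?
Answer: $- \frac{76476064}{8091} \approx -9452.0$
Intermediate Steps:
$X{\left(h \right)} = h - \frac{3}{h \left(5 + h\right)}$ ($X{\left(h \right)} = \frac{1}{h \left(5 + h\right)} \left(-3\right) + h = - \frac{3}{h \left(5 + h\right)} + h = h - \frac{3}{h \left(5 + h\right)}$)
$S = - \frac{40387}{8091}$ ($S = -5 + \frac{1}{107 + \frac{-3 + 12^{3} + 5 \cdot 12^{2}}{12 \left(5 + 12\right)}} = -5 + \frac{1}{107 + \frac{-3 + 1728 + 5 \cdot 144}{12 \cdot 17}} = -5 + \frac{1}{107 + \frac{1}{12} \cdot \frac{1}{17} \left(-3 + 1728 + 720\right)} = -5 + \frac{1}{107 + \frac{1}{12} \cdot \frac{1}{17} \cdot 2445} = -5 + \frac{1}{107 + \frac{815}{68}} = -5 + \frac{1}{\frac{8091}{68}} = -5 + \frac{68}{8091} = - \frac{40387}{8091} \approx -4.9916$)
$S - 9447 = - \frac{40387}{8091} - 9447 = - \frac{76476064}{8091}$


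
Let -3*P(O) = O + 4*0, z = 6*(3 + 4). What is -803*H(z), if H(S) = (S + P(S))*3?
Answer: -67452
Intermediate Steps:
z = 42 (z = 6*7 = 42)
P(O) = -O/3 (P(O) = -(O + 4*0)/3 = -(O + 0)/3 = -O/3)
H(S) = 2*S (H(S) = (S - S/3)*3 = (2*S/3)*3 = 2*S)
-803*H(z) = -1606*42 = -803*84 = -67452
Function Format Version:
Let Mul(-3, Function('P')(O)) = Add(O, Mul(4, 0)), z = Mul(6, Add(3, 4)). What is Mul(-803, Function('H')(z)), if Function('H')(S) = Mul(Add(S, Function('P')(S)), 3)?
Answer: -67452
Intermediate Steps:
z = 42 (z = Mul(6, 7) = 42)
Function('P')(O) = Mul(Rational(-1, 3), O) (Function('P')(O) = Mul(Rational(-1, 3), Add(O, Mul(4, 0))) = Mul(Rational(-1, 3), Add(O, 0)) = Mul(Rational(-1, 3), O))
Function('H')(S) = Mul(2, S) (Function('H')(S) = Mul(Add(S, Mul(Rational(-1, 3), S)), 3) = Mul(Mul(Rational(2, 3), S), 3) = Mul(2, S))
Mul(-803, Function('H')(z)) = Mul(-803, Mul(2, 42)) = Mul(-803, 84) = -67452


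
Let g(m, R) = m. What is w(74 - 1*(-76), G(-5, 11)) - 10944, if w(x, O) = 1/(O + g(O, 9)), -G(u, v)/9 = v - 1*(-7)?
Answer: -3545857/324 ≈ -10944.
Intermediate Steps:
G(u, v) = -63 - 9*v (G(u, v) = -9*(v - 1*(-7)) = -9*(v + 7) = -9*(7 + v) = -63 - 9*v)
w(x, O) = 1/(2*O) (w(x, O) = 1/(O + O) = 1/(2*O))
w(74 - 1*(-76), G(-5, 11)) - 10944 = 1/(2*(-63 - 9*11)) - 10944 = 1/(2*(-63 - 99)) - 10944 = (1/2)/(-162) - 10944 = (1/2)*(-1/162) - 10944 = -1/324 - 10944 = -3545857/324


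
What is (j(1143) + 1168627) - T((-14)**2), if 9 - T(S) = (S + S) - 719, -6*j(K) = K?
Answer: 2336201/2 ≈ 1.1681e+6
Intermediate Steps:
j(K) = -K/6
T(S) = 728 - 2*S (T(S) = 9 - ((S + S) - 719) = 9 - (2*S - 719) = 9 - (-719 + 2*S) = 9 + (719 - 2*S) = 728 - 2*S)
(j(1143) + 1168627) - T((-14)**2) = (-1/6*1143 + 1168627) - (728 - 2*(-14)**2) = (-381/2 + 1168627) - (728 - 2*196) = 2336873/2 - (728 - 392) = 2336873/2 - 1*336 = 2336873/2 - 336 = 2336201/2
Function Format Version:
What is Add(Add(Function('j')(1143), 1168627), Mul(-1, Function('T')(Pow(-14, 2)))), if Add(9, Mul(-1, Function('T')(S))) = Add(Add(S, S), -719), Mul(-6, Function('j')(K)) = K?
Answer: Rational(2336201, 2) ≈ 1.1681e+6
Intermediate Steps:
Function('j')(K) = Mul(Rational(-1, 6), K)
Function('T')(S) = Add(728, Mul(-2, S)) (Function('T')(S) = Add(9, Mul(-1, Add(Add(S, S), -719))) = Add(9, Mul(-1, Add(Mul(2, S), -719))) = Add(9, Mul(-1, Add(-719, Mul(2, S)))) = Add(9, Add(719, Mul(-2, S))) = Add(728, Mul(-2, S)))
Add(Add(Function('j')(1143), 1168627), Mul(-1, Function('T')(Pow(-14, 2)))) = Add(Add(Mul(Rational(-1, 6), 1143), 1168627), Mul(-1, Add(728, Mul(-2, Pow(-14, 2))))) = Add(Add(Rational(-381, 2), 1168627), Mul(-1, Add(728, Mul(-2, 196)))) = Add(Rational(2336873, 2), Mul(-1, Add(728, -392))) = Add(Rational(2336873, 2), Mul(-1, 336)) = Add(Rational(2336873, 2), -336) = Rational(2336201, 2)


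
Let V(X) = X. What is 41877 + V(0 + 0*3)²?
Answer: 41877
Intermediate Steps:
41877 + V(0 + 0*3)² = 41877 + (0 + 0*3)² = 41877 + (0 + 0)² = 41877 + 0² = 41877 + 0 = 41877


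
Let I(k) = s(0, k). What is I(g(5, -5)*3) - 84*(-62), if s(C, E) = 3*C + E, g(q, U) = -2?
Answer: 5202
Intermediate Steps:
s(C, E) = E + 3*C
I(k) = k (I(k) = k + 3*0 = k + 0 = k)
I(g(5, -5)*3) - 84*(-62) = -2*3 - 84*(-62) = -6 + 5208 = 5202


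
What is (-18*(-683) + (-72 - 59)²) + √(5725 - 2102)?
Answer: 29455 + √3623 ≈ 29515.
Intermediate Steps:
(-18*(-683) + (-72 - 59)²) + √(5725 - 2102) = (12294 + (-131)²) + √3623 = (12294 + 17161) + √3623 = 29455 + √3623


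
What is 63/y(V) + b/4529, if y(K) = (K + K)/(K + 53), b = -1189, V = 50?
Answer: 29269781/452900 ≈ 64.627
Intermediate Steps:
y(K) = 2*K/(53 + K) (y(K) = (2*K)/(53 + K) = 2*K/(53 + K))
63/y(V) + b/4529 = 63/((2*50/(53 + 50))) - 1189/4529 = 63/((2*50/103)) - 1189*1/4529 = 63/((2*50*(1/103))) - 1189/4529 = 63/(100/103) - 1189/4529 = 63*(103/100) - 1189/4529 = 6489/100 - 1189/4529 = 29269781/452900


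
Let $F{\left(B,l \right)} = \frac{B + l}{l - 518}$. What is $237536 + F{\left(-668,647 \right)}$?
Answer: $\frac{10214041}{43} \approx 2.3754 \cdot 10^{5}$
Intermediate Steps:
$F{\left(B,l \right)} = \frac{B + l}{-518 + l}$
$237536 + F{\left(-668,647 \right)} = 237536 + \frac{-668 + 647}{-518 + 647} = 237536 + \frac{1}{129} \left(-21\right) = 237536 - \frac{7}{43} = \frac{10214041}{43}$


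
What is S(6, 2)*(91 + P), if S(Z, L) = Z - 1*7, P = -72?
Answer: -19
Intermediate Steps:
S(Z, L) = -7 + Z (S(Z, L) = Z - 7 = -7 + Z)
S(6, 2)*(91 + P) = (-7 + 6)*(91 - 72) = -1*19 = -19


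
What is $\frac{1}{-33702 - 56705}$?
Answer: $- \frac{1}{90407} \approx -1.1061 \cdot 10^{-5}$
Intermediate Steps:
$\frac{1}{-33702 - 56705} = \frac{1}{-90407} = - \frac{1}{90407}$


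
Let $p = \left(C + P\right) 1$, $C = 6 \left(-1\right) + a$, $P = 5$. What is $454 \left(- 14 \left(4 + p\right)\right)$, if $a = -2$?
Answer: $-6356$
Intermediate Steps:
$C = -8$ ($C = 6 \left(-1\right) - 2 = -6 - 2 = -8$)
$p = -3$ ($p = \left(-8 + 5\right) 1 = \left(-3\right) 1 = -3$)
$454 \left(- 14 \left(4 + p\right)\right) = 454 \left(- 14 \left(4 - 3\right)\right) = 454 \left(\left(-14\right) 1\right) = 454 \left(-14\right) = -6356$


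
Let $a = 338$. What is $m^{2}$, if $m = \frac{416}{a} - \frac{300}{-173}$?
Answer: $\frac{44462224}{5058001} \approx 8.7905$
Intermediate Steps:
$m = \frac{6668}{2249}$ ($m = \frac{416}{338} - \frac{300}{-173} = 416 \cdot \frac{1}{338} - - \frac{300}{173} = \frac{16}{13} + \frac{300}{173} = \frac{6668}{2249} \approx 2.9649$)
$m^{2} = \left(\frac{6668}{2249}\right)^{2} = \frac{44462224}{5058001}$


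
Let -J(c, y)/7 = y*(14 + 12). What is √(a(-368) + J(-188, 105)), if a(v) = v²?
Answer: √116314 ≈ 341.05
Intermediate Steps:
J(c, y) = -182*y (J(c, y) = -7*y*(14 + 12) = -7*y*26 = -182*y)
√(a(-368) + J(-188, 105)) = √((-368)² - 182*105) = √(135424 - 19110) = √116314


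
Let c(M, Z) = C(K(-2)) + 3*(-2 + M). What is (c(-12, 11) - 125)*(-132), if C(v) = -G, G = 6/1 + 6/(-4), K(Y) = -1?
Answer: 22638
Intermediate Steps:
G = 9/2 (G = 6*1 + 6*(-1/4) = 6 - 3/2 = 9/2 ≈ 4.5000)
C(v) = -9/2 (C(v) = -1*9/2 = -9/2)
c(M, Z) = -21/2 + 3*M (c(M, Z) = -9/2 + 3*(-2 + M) = -9/2 + (-6 + 3*M) = -21/2 + 3*M)
(c(-12, 11) - 125)*(-132) = ((-21/2 + 3*(-12)) - 125)*(-132) = ((-21/2 - 36) - 125)*(-132) = (-93/2 - 125)*(-132) = -343/2*(-132) = 22638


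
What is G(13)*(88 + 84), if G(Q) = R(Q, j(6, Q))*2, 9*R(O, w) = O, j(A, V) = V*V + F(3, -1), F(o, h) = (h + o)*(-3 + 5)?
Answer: 4472/9 ≈ 496.89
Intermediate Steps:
F(o, h) = 2*h + 2*o (F(o, h) = (h + o)*2 = 2*h + 2*o)
j(A, V) = 4 + V**2 (j(A, V) = V*V + (2*(-1) + 2*3) = V**2 + (-2 + 6) = V**2 + 4 = 4 + V**2)
R(O, w) = O/9
G(Q) = 2*Q/9 (G(Q) = (Q/9)*2 = 2*Q/9)
G(13)*(88 + 84) = ((2/9)*13)*(88 + 84) = (26/9)*172 = 4472/9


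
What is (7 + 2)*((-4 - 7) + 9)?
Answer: -18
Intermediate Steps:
(7 + 2)*((-4 - 7) + 9) = 9*(-11 + 9) = 9*(-2) = -18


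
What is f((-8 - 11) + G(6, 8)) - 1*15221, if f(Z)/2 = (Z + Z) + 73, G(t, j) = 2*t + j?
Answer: -15071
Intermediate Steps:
G(t, j) = j + 2*t
f(Z) = 146 + 4*Z (f(Z) = 2*((Z + Z) + 73) = 2*(2*Z + 73) = 2*(73 + 2*Z) = 146 + 4*Z)
f((-8 - 11) + G(6, 8)) - 1*15221 = (146 + 4*((-8 - 11) + (8 + 2*6))) - 1*15221 = (146 + 4*(-19 + (8 + 12))) - 15221 = (146 + 4*(-19 + 20)) - 15221 = (146 + 4*1) - 15221 = (146 + 4) - 15221 = 150 - 15221 = -15071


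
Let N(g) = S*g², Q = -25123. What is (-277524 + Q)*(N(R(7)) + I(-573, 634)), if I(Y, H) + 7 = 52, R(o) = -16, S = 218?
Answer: -16903742891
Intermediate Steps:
I(Y, H) = 45 (I(Y, H) = -7 + 52 = 45)
N(g) = 218*g²
(-277524 + Q)*(N(R(7)) + I(-573, 634)) = (-277524 - 25123)*(218*(-16)² + 45) = -302647*(218*256 + 45) = -302647*(55808 + 45) = -302647*55853 = -16903742891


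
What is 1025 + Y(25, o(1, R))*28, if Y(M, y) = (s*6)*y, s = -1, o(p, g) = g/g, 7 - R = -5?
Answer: 857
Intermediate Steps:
R = 12 (R = 7 - 1*(-5) = 7 + 5 = 12)
o(p, g) = 1
Y(M, y) = -6*y (Y(M, y) = (-1*6)*y = -6*y)
1025 + Y(25, o(1, R))*28 = 1025 - 6*1*28 = 1025 - 6*28 = 1025 - 168 = 857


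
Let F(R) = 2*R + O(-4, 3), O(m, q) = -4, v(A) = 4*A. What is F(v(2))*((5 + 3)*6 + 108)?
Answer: 1872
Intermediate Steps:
F(R) = -4 + 2*R (F(R) = 2*R - 4 = -4 + 2*R)
F(v(2))*((5 + 3)*6 + 108) = (-4 + 2*(4*2))*((5 + 3)*6 + 108) = (-4 + 2*8)*(8*6 + 108) = (-4 + 16)*(48 + 108) = 12*156 = 1872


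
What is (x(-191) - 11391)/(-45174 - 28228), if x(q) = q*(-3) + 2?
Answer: 5408/36701 ≈ 0.14735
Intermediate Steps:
x(q) = 2 - 3*q (x(q) = -3*q + 2 = 2 - 3*q)
(x(-191) - 11391)/(-45174 - 28228) = ((2 - 3*(-191)) - 11391)/(-45174 - 28228) = ((2 + 573) - 11391)/(-73402) = (575 - 11391)*(-1/73402) = -10816*(-1/73402) = 5408/36701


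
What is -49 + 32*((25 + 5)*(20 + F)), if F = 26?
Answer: 44111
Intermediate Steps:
-49 + 32*((25 + 5)*(20 + F)) = -49 + 32*((25 + 5)*(20 + 26)) = -49 + 32*(30*46) = -49 + 32*1380 = -49 + 44160 = 44111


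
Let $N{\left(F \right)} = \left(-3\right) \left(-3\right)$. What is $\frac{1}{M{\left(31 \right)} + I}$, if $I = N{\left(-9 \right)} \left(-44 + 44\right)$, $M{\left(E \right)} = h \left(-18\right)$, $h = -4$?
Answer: $\frac{1}{72} \approx 0.013889$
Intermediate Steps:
$N{\left(F \right)} = 9$
$M{\left(E \right)} = 72$ ($M{\left(E \right)} = \left(-4\right) \left(-18\right) = 72$)
$I = 0$ ($I = 9 \left(-44 + 44\right) = 9 \cdot 0 = 0$)
$\frac{1}{M{\left(31 \right)} + I} = \frac{1}{72 + 0} = \frac{1}{72}$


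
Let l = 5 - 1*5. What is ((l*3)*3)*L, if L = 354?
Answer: 0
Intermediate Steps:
l = 0 (l = 5 - 5 = 0)
((l*3)*3)*L = ((0*3)*3)*354 = (0*3)*354 = 0*354 = 0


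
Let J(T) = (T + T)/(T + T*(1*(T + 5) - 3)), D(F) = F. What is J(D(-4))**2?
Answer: 4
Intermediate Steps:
J(T) = 2*T/(T + T*(2 + T)) (J(T) = (2*T)/(T + T*(1*(5 + T) - 3)) = (2*T)/(T + T*((5 + T) - 3)) = (2*T)/(T + T*(2 + T)) = 2*T/(T + T*(2 + T)))
J(D(-4))**2 = (2/(3 - 4))**2 = (2/(-1))**2 = (2*(-1))**2 = (-2)**2 = 4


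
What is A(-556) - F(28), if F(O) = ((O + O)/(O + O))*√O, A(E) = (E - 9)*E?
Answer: 314140 - 2*√7 ≈ 3.1413e+5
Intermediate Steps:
A(E) = E*(-9 + E) (A(E) = (-9 + E)*E = E*(-9 + E))
F(O) = √O (F(O) = ((2*O)/((2*O)))*√O = ((2*O)*(1/(2*O)))*√O = 1*√O = √O)
A(-556) - F(28) = -556*(-9 - 556) - √28 = -556*(-565) - 2*√7 = 314140 - 2*√7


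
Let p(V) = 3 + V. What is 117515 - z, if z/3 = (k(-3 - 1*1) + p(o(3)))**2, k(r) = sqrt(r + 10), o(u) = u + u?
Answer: 117254 - 54*sqrt(6) ≈ 1.1712e+5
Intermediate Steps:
o(u) = 2*u
k(r) = sqrt(10 + r)
z = 3*(9 + sqrt(6))**2 (z = 3*(sqrt(10 + (-3 - 1*1)) + (3 + 2*3))**2 = 3*(sqrt(10 + (-3 - 1)) + (3 + 6))**2 = 3*(sqrt(10 - 4) + 9)**2 = 3*(sqrt(6) + 9)**2 = 3*(9 + sqrt(6))**2 ≈ 393.27)
117515 - z = 117515 - (261 + 54*sqrt(6)) = 117515 + (-261 - 54*sqrt(6)) = 117254 - 54*sqrt(6)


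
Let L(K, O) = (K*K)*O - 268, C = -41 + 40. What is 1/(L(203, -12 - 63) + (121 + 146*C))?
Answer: -1/3090968 ≈ -3.2352e-7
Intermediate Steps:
C = -1
L(K, O) = -268 + O*K² (L(K, O) = K²*O - 268 = O*K² - 268 = -268 + O*K²)
1/(L(203, -12 - 63) + (121 + 146*C)) = 1/((-268 + (-12 - 63)*203²) + (121 + 146*(-1))) = 1/((-268 - 75*41209) + (121 - 146)) = 1/((-268 - 3090675) - 25) = 1/(-3090943 - 25) = 1/(-3090968) = -1/3090968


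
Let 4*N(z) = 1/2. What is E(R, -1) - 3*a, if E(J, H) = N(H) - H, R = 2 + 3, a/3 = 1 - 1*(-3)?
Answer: -279/8 ≈ -34.875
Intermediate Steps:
a = 12 (a = 3*(1 - 1*(-3)) = 3*(1 + 3) = 3*4 = 12)
N(z) = 1/8 (N(z) = (1/4)/2 = (1/4)*(1/2) = 1/8)
R = 5
E(J, H) = 1/8 - H
E(R, -1) - 3*a = (1/8 - 1*(-1)) - 3*12 = (1/8 + 1) - 36 = 9/8 - 36 = -279/8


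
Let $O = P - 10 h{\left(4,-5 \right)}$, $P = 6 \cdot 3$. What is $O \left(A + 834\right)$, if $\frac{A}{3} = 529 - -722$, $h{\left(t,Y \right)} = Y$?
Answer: $311916$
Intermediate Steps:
$A = 3753$ ($A = 3 \left(529 - -722\right) = 3 \left(529 + 722\right) = 3 \cdot 1251 = 3753$)
$P = 18$
$O = 68$ ($O = 18 - -50 = 18 + 50 = 68$)
$O \left(A + 834\right) = 68 \left(3753 + 834\right) = 68 \cdot 4587 = 311916$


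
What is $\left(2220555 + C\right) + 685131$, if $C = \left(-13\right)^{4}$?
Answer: $2934247$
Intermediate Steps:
$C = 28561$
$\left(2220555 + C\right) + 685131 = \left(2220555 + 28561\right) + 685131 = 2249116 + 685131 = 2934247$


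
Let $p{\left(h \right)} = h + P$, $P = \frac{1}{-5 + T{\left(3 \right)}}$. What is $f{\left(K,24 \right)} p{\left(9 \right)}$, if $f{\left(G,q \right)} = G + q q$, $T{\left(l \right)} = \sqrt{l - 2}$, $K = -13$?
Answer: $\frac{19705}{4} \approx 4926.3$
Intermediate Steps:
$T{\left(l \right)} = \sqrt{-2 + l}$
$f{\left(G,q \right)} = G + q^{2}$
$P = - \frac{1}{4}$ ($P = \frac{1}{-5 + \sqrt{-2 + 3}} = \frac{1}{-5 + \sqrt{1}} = \frac{1}{-5 + 1} = \frac{1}{-4} = - \frac{1}{4} \approx -0.25$)
$p{\left(h \right)} = - \frac{1}{4} + h$ ($p{\left(h \right)} = h - \frac{1}{4} = - \frac{1}{4} + h$)
$f{\left(K,24 \right)} p{\left(9 \right)} = \left(-13 + 24^{2}\right) \left(- \frac{1}{4} + 9\right) = \left(-13 + 576\right) \frac{35}{4} = 563 \cdot \frac{35}{4} = \frac{19705}{4}$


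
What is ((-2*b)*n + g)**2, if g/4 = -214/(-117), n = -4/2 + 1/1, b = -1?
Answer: 386884/13689 ≈ 28.262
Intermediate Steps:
n = -1 (n = -4*1/2 + 1*1 = -2 + 1 = -1)
g = 856/117 (g = 4*(-214/(-117)) = 4*(-214*(-1/117)) = 4*(214/117) = 856/117 ≈ 7.3162)
((-2*b)*n + g)**2 = (-2*(-1)*(-1) + 856/117)**2 = (2*(-1) + 856/117)**2 = (-2 + 856/117)**2 = (622/117)**2 = 386884/13689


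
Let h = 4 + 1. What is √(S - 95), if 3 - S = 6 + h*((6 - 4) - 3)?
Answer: I*√93 ≈ 9.6436*I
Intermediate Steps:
h = 5
S = 2 (S = 3 - (6 + 5*((6 - 4) - 3)) = 3 - (6 + 5*(2 - 3)) = 3 - (6 + 5*(-1)) = 3 - (6 - 5) = 3 - 1*1 = 3 - 1 = 2)
√(S - 95) = √(2 - 95) = √(-93) = I*√93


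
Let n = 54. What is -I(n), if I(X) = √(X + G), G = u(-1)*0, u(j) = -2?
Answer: -3*√6 ≈ -7.3485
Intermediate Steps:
G = 0 (G = -2*0 = 0)
I(X) = √X (I(X) = √(X + 0) = √X)
-I(n) = -√54 = -3*√6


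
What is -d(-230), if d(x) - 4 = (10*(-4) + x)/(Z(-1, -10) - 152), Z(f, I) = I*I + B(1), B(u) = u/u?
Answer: -158/17 ≈ -9.2941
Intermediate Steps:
B(u) = 1
Z(f, I) = 1 + I² (Z(f, I) = I*I + 1 = I² + 1 = 1 + I²)
d(x) = 244/51 - x/51 (d(x) = 4 + (10*(-4) + x)/((1 + (-10)²) - 152) = 4 + (-40 + x)/((1 + 100) - 152) = 4 + (-40 + x)/(101 - 152) = 4 + (-40 + x)/(-51) = 4 + (-40 + x)*(-1/51) = 4 + (40/51 - x/51) = 244/51 - x/51)
-d(-230) = -(244/51 - 1/51*(-230)) = -(244/51 + 230/51) = -1*158/17 = -158/17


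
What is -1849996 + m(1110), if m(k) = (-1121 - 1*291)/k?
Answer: -1026748486/555 ≈ -1.8500e+6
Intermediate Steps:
m(k) = -1412/k (m(k) = (-1121 - 291)/k = -1412/k)
-1849996 + m(1110) = -1849996 - 1412/1110 = -1849996 - 1412*1/1110 = -1849996 - 706/555 = -1026748486/555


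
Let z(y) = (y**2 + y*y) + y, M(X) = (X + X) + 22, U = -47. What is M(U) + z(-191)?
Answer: 72699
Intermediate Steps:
M(X) = 22 + 2*X (M(X) = 2*X + 22 = 22 + 2*X)
z(y) = y + 2*y**2 (z(y) = (y**2 + y**2) + y = 2*y**2 + y = y + 2*y**2)
M(U) + z(-191) = (22 + 2*(-47)) - 191*(1 + 2*(-191)) = (22 - 94) - 191*(1 - 382) = -72 - 191*(-381) = -72 + 72771 = 72699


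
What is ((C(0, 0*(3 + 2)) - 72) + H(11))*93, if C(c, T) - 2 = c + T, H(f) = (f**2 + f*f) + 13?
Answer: 17205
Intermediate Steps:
H(f) = 13 + 2*f**2 (H(f) = (f**2 + f**2) + 13 = 2*f**2 + 13 = 13 + 2*f**2)
C(c, T) = 2 + T + c (C(c, T) = 2 + (c + T) = 2 + (T + c) = 2 + T + c)
((C(0, 0*(3 + 2)) - 72) + H(11))*93 = (((2 + 0*(3 + 2) + 0) - 72) + (13 + 2*11**2))*93 = (((2 + 0*5 + 0) - 72) + (13 + 2*121))*93 = (((2 + 0 + 0) - 72) + (13 + 242))*93 = ((2 - 72) + 255)*93 = (-70 + 255)*93 = 185*93 = 17205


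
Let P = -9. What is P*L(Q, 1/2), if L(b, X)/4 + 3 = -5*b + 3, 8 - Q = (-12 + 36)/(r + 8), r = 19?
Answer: 1280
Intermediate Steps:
Q = 64/9 (Q = 8 - (-12 + 36)/(19 + 8) = 8 - 24/27 = 8 - 1*8/9 = 8 - 8/9 = 64/9 ≈ 7.1111)
L(b, X) = -20*b (L(b, X) = -12 + 4*(-5*b + 3) = -12 + 4*(3 - 5*b) = -12 + (12 - 20*b) = -20*b)
P*L(Q, 1/2) = -(-180)*64/9 = -9*(-1280/9) = 1280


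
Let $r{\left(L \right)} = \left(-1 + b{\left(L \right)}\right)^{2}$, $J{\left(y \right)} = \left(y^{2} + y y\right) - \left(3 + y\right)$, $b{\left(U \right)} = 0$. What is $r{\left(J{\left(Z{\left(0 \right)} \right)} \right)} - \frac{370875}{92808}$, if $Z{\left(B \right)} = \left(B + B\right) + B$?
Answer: $- \frac{92689}{30936} \approx -2.9962$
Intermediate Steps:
$Z{\left(B \right)} = 3 B$ ($Z{\left(B \right)} = 2 B + B = 3 B$)
$J{\left(y \right)} = -3 - y + 2 y^{2}$ ($J{\left(y \right)} = \left(y^{2} + y^{2}\right) - \left(3 + y\right) = 2 y^{2} - \left(3 + y\right) = -3 - y + 2 y^{2}$)
$r{\left(L \right)} = 1$ ($r{\left(L \right)} = \left(-1 + 0\right)^{2} = \left(-1\right)^{2} = 1$)
$r{\left(J{\left(Z{\left(0 \right)} \right)} \right)} - \frac{370875}{92808} = 1 - \frac{370875}{92808} = 1 - \frac{123625}{30936} = - \frac{92689}{30936}$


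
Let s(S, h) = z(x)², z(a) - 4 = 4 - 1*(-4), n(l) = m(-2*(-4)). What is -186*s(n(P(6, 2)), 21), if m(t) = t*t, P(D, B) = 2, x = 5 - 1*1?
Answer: -26784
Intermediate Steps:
x = 4 (x = 5 - 1 = 4)
m(t) = t²
n(l) = 64 (n(l) = (-2*(-4))² = 8² = 64)
z(a) = 12 (z(a) = 4 + (4 - 1*(-4)) = 4 + (4 + 4) = 4 + 8 = 12)
s(S, h) = 144 (s(S, h) = 12² = 144)
-186*s(n(P(6, 2)), 21) = -186*144 = -26784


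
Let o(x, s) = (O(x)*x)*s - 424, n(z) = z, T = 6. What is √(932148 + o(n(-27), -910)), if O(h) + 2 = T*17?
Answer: 2*√847181 ≈ 1840.8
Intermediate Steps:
O(h) = 100 (O(h) = -2 + 6*17 = -2 + 102 = 100)
o(x, s) = -424 + 100*s*x (o(x, s) = (100*x)*s - 424 = 100*s*x - 424 = -424 + 100*s*x)
√(932148 + o(n(-27), -910)) = √(932148 + (-424 + 100*(-910)*(-27))) = √(932148 + (-424 + 2457000)) = √(932148 + 2456576) = √3388724 = 2*√847181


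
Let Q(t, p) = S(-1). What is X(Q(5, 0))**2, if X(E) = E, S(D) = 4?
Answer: 16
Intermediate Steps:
Q(t, p) = 4
X(Q(5, 0))**2 = 4**2 = 16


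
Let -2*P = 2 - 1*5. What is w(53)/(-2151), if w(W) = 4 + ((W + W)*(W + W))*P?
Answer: -16858/2151 ≈ -7.8373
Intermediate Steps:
P = 3/2 (P = -(2 - 1*5)/2 = -(2 - 5)/2 = -1/2*(-3) = 3/2 ≈ 1.5000)
w(W) = 4 + 6*W**2 (w(W) = 4 + ((W + W)*(W + W))*(3/2) = 4 + ((2*W)*(2*W))*(3/2) = 4 + (4*W**2)*(3/2) = 4 + 6*W**2)
w(53)/(-2151) = (4 + 6*53**2)/(-2151) = (4 + 6*2809)*(-1/2151) = (4 + 16854)*(-1/2151) = 16858*(-1/2151) = -16858/2151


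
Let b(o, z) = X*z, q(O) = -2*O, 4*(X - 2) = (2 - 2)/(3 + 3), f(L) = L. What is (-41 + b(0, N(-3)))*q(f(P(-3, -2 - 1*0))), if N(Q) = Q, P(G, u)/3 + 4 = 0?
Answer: -1128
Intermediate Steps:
P(G, u) = -12 (P(G, u) = -12 + 3*0 = -12 + 0 = -12)
X = 2 (X = 2 + ((2 - 2)/(3 + 3))/4 = 2 + (0/6)/4 = 2 + (0*(⅙))/4 = 2 + (¼)*0 = 2 + 0 = 2)
b(o, z) = 2*z
(-41 + b(0, N(-3)))*q(f(P(-3, -2 - 1*0))) = (-41 + 2*(-3))*(-2*(-12)) = (-41 - 6)*24 = -47*24 = -1128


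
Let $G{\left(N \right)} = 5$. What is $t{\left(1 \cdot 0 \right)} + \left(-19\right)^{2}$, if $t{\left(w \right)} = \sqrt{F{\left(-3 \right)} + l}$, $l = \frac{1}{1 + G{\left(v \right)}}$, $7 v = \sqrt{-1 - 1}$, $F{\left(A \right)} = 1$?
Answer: $361 + \frac{\sqrt{42}}{6} \approx 362.08$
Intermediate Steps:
$v = \frac{i \sqrt{2}}{7}$ ($v = \frac{\sqrt{-1 - 1}}{7} = \frac{\sqrt{-2}}{7} = \frac{i \sqrt{2}}{7} \approx 0.20203 i$)
$l = \frac{1}{6}$ ($l = \frac{1}{1 + 5} = \frac{1}{6} \approx 0.16667$)
$t{\left(w \right)} = \frac{\sqrt{42}}{6}$ ($t{\left(w \right)} = \sqrt{1 + \frac{1}{6}} = \sqrt{\frac{7}{6}} = \frac{\sqrt{42}}{6}$)
$t{\left(1 \cdot 0 \right)} + \left(-19\right)^{2} = \frac{\sqrt{42}}{6} + \left(-19\right)^{2} = \frac{\sqrt{42}}{6} + 361 = 361 + \frac{\sqrt{42}}{6}$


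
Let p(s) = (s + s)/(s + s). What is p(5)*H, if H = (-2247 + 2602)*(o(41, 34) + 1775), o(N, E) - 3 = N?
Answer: 645745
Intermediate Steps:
o(N, E) = 3 + N
p(s) = 1 (p(s) = (2*s)/((2*s)) = (2*s)*(1/(2*s)) = 1)
H = 645745 (H = (-2247 + 2602)*((3 + 41) + 1775) = 355*(44 + 1775) = 355*1819 = 645745)
p(5)*H = 1*645745 = 645745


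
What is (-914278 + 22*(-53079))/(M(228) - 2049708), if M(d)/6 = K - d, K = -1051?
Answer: 1041008/1028691 ≈ 1.0120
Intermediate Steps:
M(d) = -6306 - 6*d (M(d) = 6*(-1051 - d) = -6306 - 6*d)
(-914278 + 22*(-53079))/(M(228) - 2049708) = (-914278 + 22*(-53079))/((-6306 - 6*228) - 2049708) = (-914278 - 1167738)/((-6306 - 1368) - 2049708) = -2082016/(-7674 - 2049708) = -2082016/(-2057382) = -2082016*(-1/2057382) = 1041008/1028691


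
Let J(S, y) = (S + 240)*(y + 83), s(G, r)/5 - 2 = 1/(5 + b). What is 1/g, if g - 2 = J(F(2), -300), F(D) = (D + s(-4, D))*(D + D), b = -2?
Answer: -3/191822 ≈ -1.5639e-5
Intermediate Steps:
s(G, r) = 35/3 (s(G, r) = 10 + 5/(5 - 2) = 10 + 5/3 = 35/3)
F(D) = 2*D*(35/3 + D) (F(D) = (D + 35/3)*(D + D) = (35/3 + D)*(2*D) = 2*D*(35/3 + D))
J(S, y) = (83 + y)*(240 + S) (J(S, y) = (240 + S)*(83 + y) = (83 + y)*(240 + S))
g = -191822/3 (g = 2 + (19920 + 83*((⅔)*2*(35 + 3*2)) + 240*(-300) + ((⅔)*2*(35 + 3*2))*(-300)) = 2 + (19920 + 83*((⅔)*2*(35 + 6)) - 72000 + ((⅔)*2*(35 + 6))*(-300)) = 2 + (19920 + 83*((⅔)*2*41) - 72000 + ((⅔)*2*41)*(-300)) = 2 + (19920 + 83*(164/3) - 72000 + (164/3)*(-300)) = 2 + (19920 + 13612/3 - 72000 - 16400) = 2 - 191828/3 = -191822/3 ≈ -63941.)
1/g = 1/(-191822/3) = -3/191822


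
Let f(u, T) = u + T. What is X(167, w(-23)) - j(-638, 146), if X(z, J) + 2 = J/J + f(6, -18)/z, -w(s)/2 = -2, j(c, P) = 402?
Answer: -67313/167 ≈ -403.07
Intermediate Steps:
w(s) = 4 (w(s) = -2*(-2) = 4)
f(u, T) = T + u
X(z, J) = -1 - 12/z (X(z, J) = -2 + (J/J + (-18 + 6)/z) = -2 + (1 - 12/z) = -1 - 12/z)
X(167, w(-23)) - j(-638, 146) = (-12 - 1*167)/167 - 1*402 = (-12 - 167)/167 - 402 = (1/167)*(-179) - 402 = -179/167 - 402 = -67313/167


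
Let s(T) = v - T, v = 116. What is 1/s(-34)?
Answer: 1/150 ≈ 0.0066667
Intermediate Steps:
s(T) = 116 - T
1/s(-34) = 1/(116 - 1*(-34)) = 1/(116 + 34) = 1/150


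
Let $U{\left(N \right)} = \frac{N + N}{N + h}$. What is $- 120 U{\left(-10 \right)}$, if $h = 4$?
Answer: $-400$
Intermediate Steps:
$U{\left(N \right)} = \frac{2 N}{4 + N}$ ($U{\left(N \right)} = \frac{N + N}{N + 4} = \frac{2 N}{4 + N}$)
$- 120 U{\left(-10 \right)} = - 120 \cdot 2 \left(-10\right) \frac{1}{4 - 10} = - 120 \cdot 2 \left(-10\right) \frac{1}{-6} = - 120 \cdot 2 \left(-10\right) \left(- \frac{1}{6}\right) = \left(-120\right) \frac{10}{3} = -400$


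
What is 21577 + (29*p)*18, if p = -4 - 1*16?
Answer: 11137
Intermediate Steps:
p = -20 (p = -4 - 16 = -20)
21577 + (29*p)*18 = 21577 + (29*(-20))*18 = 21577 - 580*18 = 21577 - 10440 = 11137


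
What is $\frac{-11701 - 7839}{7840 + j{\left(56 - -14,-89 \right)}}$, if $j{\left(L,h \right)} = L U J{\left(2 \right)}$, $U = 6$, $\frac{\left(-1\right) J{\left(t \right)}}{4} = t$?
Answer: $- \frac{977}{224} \approx -4.3616$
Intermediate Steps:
$J{\left(t \right)} = - 4 t$
$j{\left(L,h \right)} = - 48 L$ ($j{\left(L,h \right)} = L 6 \left(\left(-4\right) 2\right) = 6 L \left(-8\right) = - 48 L$)
$\frac{-11701 - 7839}{7840 + j{\left(56 - -14,-89 \right)}} = \frac{-11701 - 7839}{7840 - 48 \left(56 - -14\right)} = - \frac{19540}{7840 - 48 \left(56 + 14\right)} = - \frac{19540}{7840 - 3360} = - \frac{19540}{4480} = \left(-19540\right) \frac{1}{4480} = - \frac{977}{224}$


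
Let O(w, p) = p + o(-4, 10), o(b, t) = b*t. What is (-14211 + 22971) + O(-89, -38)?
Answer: 8682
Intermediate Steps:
O(w, p) = -40 + p (O(w, p) = p - 4*10 = p - 40 = -40 + p)
(-14211 + 22971) + O(-89, -38) = (-14211 + 22971) + (-40 - 38) = 8760 - 78 = 8682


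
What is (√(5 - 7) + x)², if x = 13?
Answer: (13 + I*√2)² ≈ 167.0 + 36.77*I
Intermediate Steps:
(√(5 - 7) + x)² = (√(5 - 7) + 13)² = (√(-2) + 13)² = (I*√2 + 13)² = (13 + I*√2)²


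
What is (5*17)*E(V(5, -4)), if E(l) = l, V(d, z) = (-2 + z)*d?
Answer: -2550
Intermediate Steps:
V(d, z) = d*(-2 + z)
(5*17)*E(V(5, -4)) = (5*17)*(5*(-2 - 4)) = 85*(5*(-6)) = 85*(-30) = -2550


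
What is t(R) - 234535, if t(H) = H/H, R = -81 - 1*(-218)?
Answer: -234534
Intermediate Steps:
R = 137 (R = -81 + 218 = 137)
t(H) = 1
t(R) - 234535 = 1 - 234535 = -234534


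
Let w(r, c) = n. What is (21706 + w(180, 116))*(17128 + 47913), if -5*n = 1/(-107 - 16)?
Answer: 868244731831/615 ≈ 1.4118e+9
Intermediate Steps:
n = 1/615 (n = -1/(5*(-107 - 16)) = -⅕/(-123) = -⅕*(-1/123) = 1/615 ≈ 0.0016260)
w(r, c) = 1/615
(21706 + w(180, 116))*(17128 + 47913) = (21706 + 1/615)*(17128 + 47913) = (13349191/615)*65041 = 868244731831/615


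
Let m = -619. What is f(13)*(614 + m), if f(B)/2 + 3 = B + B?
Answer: -230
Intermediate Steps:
f(B) = -6 + 4*B (f(B) = -6 + 2*(B + B) = -6 + 2*(2*B) = -6 + 4*B)
f(13)*(614 + m) = (-6 + 4*13)*(614 - 619) = (-6 + 52)*(-5) = 46*(-5) = -230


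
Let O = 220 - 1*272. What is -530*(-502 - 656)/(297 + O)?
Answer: 122748/49 ≈ 2505.1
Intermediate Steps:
O = -52 (O = 220 - 272 = -52)
-530*(-502 - 656)/(297 + O) = -530*(-502 - 656)/(297 - 52) = -(-613740)/245 = -530*(-1158/245) = 122748/49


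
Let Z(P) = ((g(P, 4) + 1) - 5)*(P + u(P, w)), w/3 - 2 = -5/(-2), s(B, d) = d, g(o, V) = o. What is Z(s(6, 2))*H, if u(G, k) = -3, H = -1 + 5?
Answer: 8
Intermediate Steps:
w = 27/2 (w = 6 + 3*(-5/(-2)) = 6 + 3*(-5*(-1/2)) = 6 + 3*(5/2) = 6 + 15/2 = 27/2 ≈ 13.500)
H = 4
Z(P) = (-4 + P)*(-3 + P) (Z(P) = ((P + 1) - 5)*(P - 3) = ((1 + P) - 5)*(-3 + P) = (-4 + P)*(-3 + P))
Z(s(6, 2))*H = (12 + 2**2 - 7*2)*4 = (12 + 4 - 14)*4 = 2*4 = 8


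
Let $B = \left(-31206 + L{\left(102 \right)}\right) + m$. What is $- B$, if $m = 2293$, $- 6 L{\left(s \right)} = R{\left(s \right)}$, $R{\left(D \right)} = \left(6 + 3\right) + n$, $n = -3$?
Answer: $28914$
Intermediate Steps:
$R{\left(D \right)} = 6$ ($R{\left(D \right)} = \left(6 + 3\right) - 3 = 9 - 3 = 6$)
$L{\left(s \right)} = -1$ ($L{\left(s \right)} = \left(- \frac{1}{6}\right) 6 = -1$)
$B = -28914$ ($B = \left(-31206 - 1\right) + 2293 = -31207 + 2293 = -28914$)
$- B = \left(-1\right) \left(-28914\right) = 28914$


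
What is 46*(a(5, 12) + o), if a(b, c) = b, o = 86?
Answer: 4186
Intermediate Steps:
46*(a(5, 12) + o) = 46*(5 + 86) = 46*91 = 4186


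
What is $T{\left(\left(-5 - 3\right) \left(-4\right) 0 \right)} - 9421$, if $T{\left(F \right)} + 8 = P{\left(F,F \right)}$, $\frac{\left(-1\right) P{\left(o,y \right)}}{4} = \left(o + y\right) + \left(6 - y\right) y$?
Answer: $-9429$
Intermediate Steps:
$P{\left(o,y \right)} = - 4 o - 4 y - 4 y \left(6 - y\right)$ ($P{\left(o,y \right)} = - 4 \left(\left(o + y\right) + \left(6 - y\right) y\right) = - 4 \left(\left(o + y\right) + y \left(6 - y\right)\right) = - 4 \left(o + y + y \left(6 - y\right)\right) = - 4 o - 4 y - 4 y \left(6 - y\right)$)
$T{\left(F \right)} = -8 - 32 F + 4 F^{2}$ ($T{\left(F \right)} = -8 - \left(- 4 F^{2} + 32 F\right) = -8 + \left(- 32 F + 4 F^{2}\right) = -8 - 32 F + 4 F^{2}$)
$T{\left(\left(-5 - 3\right) \left(-4\right) 0 \right)} - 9421 = \left(-8 - 32 \left(-5 - 3\right) \left(-4\right) 0 + 4 \left(\left(-5 - 3\right) \left(-4\right) 0\right)^{2}\right) - 9421 = \left(-8 - 32 \left(-8\right) \left(-4\right) 0 + 4 \left(\left(-8\right) \left(-4\right) 0\right)^{2}\right) - 9421 = \left(-8 - 32 \cdot 32 \cdot 0 + 4 \left(32 \cdot 0\right)^{2}\right) - 9421 = \left(-8 - 0 + 4 \cdot 0^{2}\right) - 9421 = \left(-8 + 0 + 4 \cdot 0\right) - 9421 = \left(-8 + 0 + 0\right) - 9421 = -8 - 9421 = -9429$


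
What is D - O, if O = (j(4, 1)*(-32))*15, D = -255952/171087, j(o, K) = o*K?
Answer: 328231088/171087 ≈ 1918.5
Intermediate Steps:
j(o, K) = K*o
D = -255952/171087 (D = -255952*1/171087 = -255952/171087 ≈ -1.4960)
O = -1920 (O = ((1*4)*(-32))*15 = (4*(-32))*15 = -128*15 = -1920)
D - O = -255952/171087 - 1*(-1920) = -255952/171087 + 1920 = 328231088/171087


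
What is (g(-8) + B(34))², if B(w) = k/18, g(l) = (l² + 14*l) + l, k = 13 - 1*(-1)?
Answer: 247009/81 ≈ 3049.5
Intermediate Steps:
k = 14 (k = 13 + 1 = 14)
g(l) = l² + 15*l
B(w) = 7/9 (B(w) = 14/18 = 14*(1/18) = 7/9)
(g(-8) + B(34))² = (-8*(15 - 8) + 7/9)² = (-8*7 + 7/9)² = (-56 + 7/9)² = (-497/9)² = 247009/81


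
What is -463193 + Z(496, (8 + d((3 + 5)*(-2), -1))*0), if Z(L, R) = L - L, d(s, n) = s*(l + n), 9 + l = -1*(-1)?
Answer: -463193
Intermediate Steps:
l = -8 (l = -9 - 1*(-1) = -9 + 1 = -8)
d(s, n) = s*(-8 + n)
Z(L, R) = 0
-463193 + Z(496, (8 + d((3 + 5)*(-2), -1))*0) = -463193 + 0 = -463193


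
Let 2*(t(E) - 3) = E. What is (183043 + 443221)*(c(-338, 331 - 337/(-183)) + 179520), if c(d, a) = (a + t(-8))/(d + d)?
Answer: 3477017639227078/30927 ≈ 1.1243e+11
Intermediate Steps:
t(E) = 3 + E/2
c(d, a) = (-1 + a)/(2*d) (c(d, a) = (a + (3 + (½)*(-8)))/(d + d) = (a + (3 - 4))/((2*d)) = (a - 1)*(1/(2*d)) = (-1 + a)*(1/(2*d)) = (-1 + a)/(2*d))
(183043 + 443221)*(c(-338, 331 - 337/(-183)) + 179520) = (183043 + 443221)*((½)*(-1 + (331 - 337/(-183)))/(-338) + 179520) = 626264*((½)*(-1/338)*(-1 + (331 - 337*(-1/183))) + 179520) = 626264*((½)*(-1/338)*(-1 + (331 + 337/183)) + 179520) = 626264*((½)*(-1/338)*(-1 + 60910/183) + 179520) = 626264*((½)*(-1/338)*(60727/183) + 179520) = 626264*(-60727/123708 + 179520) = 626264*(22207999433/123708) = 3477017639227078/30927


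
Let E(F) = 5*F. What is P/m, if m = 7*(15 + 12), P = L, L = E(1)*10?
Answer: 50/189 ≈ 0.26455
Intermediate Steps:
L = 50 (L = (5*1)*10 = 5*10 = 50)
P = 50
m = 189 (m = 7*27 = 189)
P/m = 50/189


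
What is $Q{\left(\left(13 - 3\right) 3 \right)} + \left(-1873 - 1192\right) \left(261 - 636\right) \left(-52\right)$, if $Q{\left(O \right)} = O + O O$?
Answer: $-59766570$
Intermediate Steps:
$Q{\left(O \right)} = O + O^{2}$
$Q{\left(\left(13 - 3\right) 3 \right)} + \left(-1873 - 1192\right) \left(261 - 636\right) \left(-52\right) = \left(13 - 3\right) 3 \left(1 + \left(13 - 3\right) 3\right) + \left(-1873 - 1192\right) \left(261 - 636\right) \left(-52\right) = 10 \cdot 3 \left(1 + 10 \cdot 3\right) + \left(-3065\right) \left(-375\right) \left(-52\right) = 30 \left(1 + 30\right) + 1149375 \left(-52\right) = 30 \cdot 31 - 59767500 = 930 - 59767500 = -59766570$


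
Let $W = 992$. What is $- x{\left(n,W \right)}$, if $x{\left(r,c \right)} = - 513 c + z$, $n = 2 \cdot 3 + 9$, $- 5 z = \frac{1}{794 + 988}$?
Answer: $\frac{4534263361}{8910} \approx 5.089 \cdot 10^{5}$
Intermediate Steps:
$z = - \frac{1}{8910}$ ($z = - \frac{1}{5 \left(794 + 988\right)} = - \frac{1}{5 \cdot 1782} = \left(- \frac{1}{5}\right) \frac{1}{1782} = - \frac{1}{8910} \approx -0.00011223$)
$n = 15$ ($n = 6 + 9 = 15$)
$x{\left(r,c \right)} = - \frac{1}{8910} - 513 c$ ($x{\left(r,c \right)} = - 513 c - \frac{1}{8910} = - \frac{1}{8910} - 513 c$)
$- x{\left(n,W \right)} = - (- \frac{1}{8910} - 508896) = \left(-1\right) \left(- \frac{4534263361}{8910}\right) = \frac{4534263361}{8910}$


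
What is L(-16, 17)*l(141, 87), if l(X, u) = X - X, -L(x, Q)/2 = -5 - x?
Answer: 0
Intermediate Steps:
L(x, Q) = 10 + 2*x (L(x, Q) = -2*(-5 - x) = 10 + 2*x)
l(X, u) = 0
L(-16, 17)*l(141, 87) = (10 + 2*(-16))*0 = (10 - 32)*0 = -22*0 = 0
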